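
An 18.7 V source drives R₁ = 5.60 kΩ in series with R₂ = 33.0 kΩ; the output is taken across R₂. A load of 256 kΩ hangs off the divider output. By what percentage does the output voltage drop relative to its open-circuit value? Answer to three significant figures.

The divider's output (Thévenin) resistance is R₁‖R₂ = 4.788 kΩ.
Fractional drop under load = R_th/(R_th + R_L) = 4.788 / (4.788 + 256) = 0.01836.
So the output falls by 1.84 %.

1.84 %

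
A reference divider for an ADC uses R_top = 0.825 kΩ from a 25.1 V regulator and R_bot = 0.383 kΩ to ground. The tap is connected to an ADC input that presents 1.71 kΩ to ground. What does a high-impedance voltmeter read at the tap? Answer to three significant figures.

The load sits in parallel with R_bot: R_bot‖R_L = (383 × 1710) / (383 + 1710) = 312.9 Ω.
V_out = 25.1 × 312.9 / (825 + 312.9) = 25.1 × 312.9/1138 = 6.90 V.

V_out ≈ 6.90 V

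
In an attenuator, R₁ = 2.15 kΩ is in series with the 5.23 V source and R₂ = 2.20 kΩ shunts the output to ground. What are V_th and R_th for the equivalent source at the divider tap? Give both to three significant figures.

V_th is the open-circuit tap voltage: 5.23 × 2.20/(2.15 + 2.20) = 2.65 V.
With the supply zeroed, R₁ and R₂ appear in parallel from the tap: R_th = R₁‖R₂ = (2.15 × 2.20)/4.350 = 1.09 kΩ.

V_th = 2.65 V, R_th = 1.09 kΩ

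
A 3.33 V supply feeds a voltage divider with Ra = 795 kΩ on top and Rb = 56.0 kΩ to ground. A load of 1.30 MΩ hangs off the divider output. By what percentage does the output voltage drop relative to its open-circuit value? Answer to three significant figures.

3.87 %

The divider's output (Thévenin) resistance is Ra‖Rb = 52.31 kΩ.
Fractional drop under load = R_th/(R_th + R_L) = 52.31 / (52.31 + 1300) = 0.03869.
So the output falls by 3.87 %.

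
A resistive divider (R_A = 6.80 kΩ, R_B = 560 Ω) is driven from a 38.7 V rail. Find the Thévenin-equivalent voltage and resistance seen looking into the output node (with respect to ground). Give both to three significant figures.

V_th = 2.94 V, R_th = 517 Ω

V_th is the open-circuit tap voltage: 38.7 × 560/(6800 + 560) = 2.94 V.
With the supply zeroed, R_A and R_B appear in parallel from the tap: R_th = R_A‖R_B = (6800 × 560)/7360 = 517 Ω.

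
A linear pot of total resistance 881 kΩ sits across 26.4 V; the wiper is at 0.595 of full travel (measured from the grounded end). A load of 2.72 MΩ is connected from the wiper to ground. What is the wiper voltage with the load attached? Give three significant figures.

The wiper splits the pot into (1−α)R = 356.8 kΩ above and αR = 524.2 kΩ below.
Lower section ‖ load = 439.5 kΩ.
V_wiper = 26.4 × 439.5/(356.8 + 439.5) = 14.6 V.

V ≈ 14.6 V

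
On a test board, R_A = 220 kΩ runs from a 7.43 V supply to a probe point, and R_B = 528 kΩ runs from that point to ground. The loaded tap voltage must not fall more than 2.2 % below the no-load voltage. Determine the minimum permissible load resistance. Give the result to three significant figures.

R_L(min) ≈ 6.90 MΩ

Output resistance R_th = R_A‖R_B = (220 × 528)/748.0 = 155.3 kΩ.
The fractional drop is R_th/(R_th + R_L); requiring this ≤ 0.0220 gives R_L ≥ R_th(1/0.0220 − 1) = 155.3 × 44.45 = 6.90 MΩ.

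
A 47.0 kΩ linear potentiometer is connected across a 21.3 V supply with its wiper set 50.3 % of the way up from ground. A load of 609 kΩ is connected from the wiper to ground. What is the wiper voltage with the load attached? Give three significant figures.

The wiper splits the pot into (1−α)R = 23.36 kΩ above and αR = 23.64 kΩ below.
Lower section ‖ load = 22.76 kΩ.
V_wiper = 21.3 × 22.76/(23.36 + 22.76) = 10.5 V.

V ≈ 10.5 V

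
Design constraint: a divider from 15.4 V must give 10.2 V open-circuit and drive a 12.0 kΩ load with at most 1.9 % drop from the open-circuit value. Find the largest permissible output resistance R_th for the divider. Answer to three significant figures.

R_th ≤ 232 Ω

Loading drop = R_th/(R_th + R_L) ≤ 0.0190, so R_th ≤ R_L · ε/(1−ε) = 12.0 kΩ × 0.0190/0.9810 = 232 Ω.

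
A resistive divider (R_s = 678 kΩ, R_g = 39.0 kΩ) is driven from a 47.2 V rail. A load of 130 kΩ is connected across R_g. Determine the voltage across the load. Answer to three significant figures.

The load sits in parallel with R_g: R_g‖R_L = (39.0 × 130) / (39.0 + 130) = 30.00 kΩ.
V_out = 47.2 × 30.00 / (678 + 30.00) = 47.2 × 30.00/708.0 = 2.00 V.
(Unloaded it would have been 2.57 V.)

V_out ≈ 2.00 V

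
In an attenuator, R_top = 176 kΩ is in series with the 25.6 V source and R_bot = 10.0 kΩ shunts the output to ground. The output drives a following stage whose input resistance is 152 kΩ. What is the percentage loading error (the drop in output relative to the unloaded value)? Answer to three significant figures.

The divider's output (Thévenin) resistance is R_top‖R_bot = 9.462 kΩ.
Fractional drop under load = R_th/(R_th + R_L) = 9.462 / (9.462 + 152) = 0.05860.
So the output falls by 5.86 %.

5.86 %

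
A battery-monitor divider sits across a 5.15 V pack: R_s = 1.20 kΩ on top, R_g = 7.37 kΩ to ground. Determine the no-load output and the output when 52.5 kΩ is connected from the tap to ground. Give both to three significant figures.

Unloaded: 4.43 V; loaded: 4.34 V

Open-circuit: V = 5.15 × 7.37/(1.20 + 7.37) = 4.43 V.
With the load, R_g becomes R_g‖R_L = 6.463 kΩ, so V = 5.15 × 6.463/7.663 = 4.34 V.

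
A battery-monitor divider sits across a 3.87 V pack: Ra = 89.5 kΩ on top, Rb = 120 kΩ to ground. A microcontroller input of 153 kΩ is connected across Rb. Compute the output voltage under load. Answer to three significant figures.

V_out ≈ 1.66 V

The load sits in parallel with Rb: Rb‖R_L = (120 × 153) / (120 + 153) = 67.25 kΩ.
V_out = 3.87 × 67.25 / (89.5 + 67.25) = 3.87 × 67.25/156.8 = 1.66 V.
(Unloaded it would have been 2.22 V.)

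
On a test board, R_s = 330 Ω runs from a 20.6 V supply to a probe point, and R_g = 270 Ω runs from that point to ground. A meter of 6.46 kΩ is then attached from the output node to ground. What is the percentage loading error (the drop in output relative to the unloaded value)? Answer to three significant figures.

The divider's output (Thévenin) resistance is R_s‖R_g = 148.5 Ω.
Fractional drop under load = R_th/(R_th + R_L) = 148.5 / (148.5 + 6460) = 0.02247.
So the output falls by 2.25 %.

2.25 %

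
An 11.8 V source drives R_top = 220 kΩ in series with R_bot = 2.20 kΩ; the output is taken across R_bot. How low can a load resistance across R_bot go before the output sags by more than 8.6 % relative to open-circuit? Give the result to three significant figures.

Output resistance R_th = R_top‖R_bot = (220 × 2.20)/222.2 = 2.178 kΩ.
The fractional drop is R_th/(R_th + R_L); requiring this ≤ 0.0860 gives R_L ≥ R_th(1/0.0860 − 1) = 2.178 × 10.63 = 23.1 kΩ.

R_L(min) ≈ 23.1 kΩ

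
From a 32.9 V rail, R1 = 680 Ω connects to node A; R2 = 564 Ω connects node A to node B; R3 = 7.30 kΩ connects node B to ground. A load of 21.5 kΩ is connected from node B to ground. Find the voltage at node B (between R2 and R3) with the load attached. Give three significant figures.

V ≈ 26.8 V

At node B, R3 is in parallel with the load: R3‖R_L = 5450 Ω.
Below node A the resistance is R2 + (R3‖R_L) = 6014 Ω, so V_A = 32.9 × 6014/6694 = 29.56 V.
Then V_B = V_A × (R3‖R_L)/(R2 + R3‖R_L) = 29.56 × 5450/6014 = 26.8 V.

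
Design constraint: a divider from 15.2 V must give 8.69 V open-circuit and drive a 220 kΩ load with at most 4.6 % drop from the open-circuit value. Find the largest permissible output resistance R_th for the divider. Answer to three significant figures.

Loading drop = R_th/(R_th + R_L) ≤ 0.0460, so R_th ≤ R_L · ε/(1−ε) = 220 kΩ × 0.0460/0.9540 = 10.6 kΩ.
(Any R1, R2 with R2/(R1+R2) = 0.572 and R1‖R2 ≤ 10.6 kΩ will meet the spec.)

R_th ≤ 10.6 kΩ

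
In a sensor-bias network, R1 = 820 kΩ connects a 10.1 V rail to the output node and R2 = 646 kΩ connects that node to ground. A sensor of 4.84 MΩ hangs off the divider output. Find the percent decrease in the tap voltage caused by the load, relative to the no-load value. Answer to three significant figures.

The divider's output (Thévenin) resistance is R1‖R2 = 361.3 kΩ.
Fractional drop under load = R_th/(R_th + R_L) = 361.3 / (361.3 + 4840) = 0.06947.
So the output falls by 6.95 %.

6.95 %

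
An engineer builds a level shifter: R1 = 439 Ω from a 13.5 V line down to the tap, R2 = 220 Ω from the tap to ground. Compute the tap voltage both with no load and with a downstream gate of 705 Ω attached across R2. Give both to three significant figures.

Unloaded: 4.51 V; loaded: 3.73 V

Open-circuit: V = 13.5 × 220/(439 + 220) = 4.51 V.
With the load, R2 becomes R2‖R_L = 167.7 Ω, so V = 13.5 × 167.7/606.7 = 3.73 V.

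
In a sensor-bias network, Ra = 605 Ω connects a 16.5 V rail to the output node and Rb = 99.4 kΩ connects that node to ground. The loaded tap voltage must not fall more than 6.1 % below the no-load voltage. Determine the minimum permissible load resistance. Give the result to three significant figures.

Output resistance R_th = Ra‖Rb = (605 × 99400)/100000 = 601.3 Ω.
The fractional drop is R_th/(R_th + R_L); requiring this ≤ 0.0610 gives R_L ≥ R_th(1/0.0610 − 1) = 601.3 × 15.39 = 9.26 kΩ.

R_L(min) ≈ 9.26 kΩ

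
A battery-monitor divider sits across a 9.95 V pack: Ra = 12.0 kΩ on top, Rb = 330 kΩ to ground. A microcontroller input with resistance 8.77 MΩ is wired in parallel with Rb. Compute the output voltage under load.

V_out ≈ 9.59 V

The load sits in parallel with Rb: Rb‖R_L = (330 × 8770) / (330 + 8770) = 318.0 kΩ.
V_out = 9.95 × 318.0 / (12.0 + 318.0) = 9.95 × 318.0/330.0 = 9.59 V.
(Unloaded it would have been 9.60 V.)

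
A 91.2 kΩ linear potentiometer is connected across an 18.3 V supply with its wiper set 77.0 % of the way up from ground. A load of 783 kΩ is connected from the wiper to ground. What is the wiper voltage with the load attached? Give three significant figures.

The wiper splits the pot into (1−α)R = 20.98 kΩ above and αR = 70.22 kΩ below.
Lower section ‖ load = 64.44 kΩ.
V_wiper = 18.3 × 64.44/(20.98 + 64.44) = 13.8 V.

V ≈ 13.8 V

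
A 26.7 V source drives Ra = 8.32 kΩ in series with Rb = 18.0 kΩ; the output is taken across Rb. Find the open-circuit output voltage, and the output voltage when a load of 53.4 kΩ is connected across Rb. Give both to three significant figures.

Unloaded: 18.3 V; loaded: 16.5 V

Open-circuit: V = 26.7 × 18.0/(8.32 + 18.0) = 18.3 V.
With the load, Rb becomes Rb‖R_L = 13.46 kΩ, so V = 26.7 × 13.46/21.78 = 16.5 V.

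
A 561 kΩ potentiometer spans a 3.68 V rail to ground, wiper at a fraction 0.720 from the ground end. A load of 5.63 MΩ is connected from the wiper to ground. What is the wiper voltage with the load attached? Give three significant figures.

V ≈ 2.60 V

The wiper splits the pot into (1−α)R = 157.1 kΩ above and αR = 403.9 kΩ below.
Lower section ‖ load = 376.9 kΩ.
V_wiper = 3.68 × 376.9/(157.1 + 376.9) = 2.60 V.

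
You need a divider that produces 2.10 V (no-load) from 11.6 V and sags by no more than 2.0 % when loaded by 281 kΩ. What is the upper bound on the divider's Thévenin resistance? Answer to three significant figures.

Loading drop = R_th/(R_th + R_L) ≤ 0.0200, so R_th ≤ R_L · ε/(1−ε) = 281 kΩ × 0.0200/0.9800 = 5.73 kΩ.

R_th ≤ 5.73 kΩ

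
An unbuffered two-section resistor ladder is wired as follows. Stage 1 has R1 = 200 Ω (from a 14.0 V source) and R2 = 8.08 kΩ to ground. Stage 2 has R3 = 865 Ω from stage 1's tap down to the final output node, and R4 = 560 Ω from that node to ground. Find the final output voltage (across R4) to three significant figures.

V_out ≈ 4.72 V

Stage 2 presents R3+R4 = 1425 Ω as a load on stage 1's tap.
Stage 1's lower leg becomes R2‖(R3+R4) = 1211 Ω, so V_mid = 14.0 × 1211/1411 = 12.02 V.
Stage 2 is itself unloaded: V_out = V_mid × R4/(R3+R4) = 12.02 × 560/1425 = 4.72 V.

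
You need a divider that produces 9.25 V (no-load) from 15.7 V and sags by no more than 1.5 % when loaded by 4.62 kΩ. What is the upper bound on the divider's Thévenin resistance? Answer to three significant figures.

R_th ≤ 70.4 Ω

Loading drop = R_th/(R_th + R_L) ≤ 0.0150, so R_th ≤ R_L · ε/(1−ε) = 4.62 kΩ × 0.0150/0.9850 = 70.4 Ω.
(Any R1, R2 with R2/(R1+R2) = 0.589 and R1‖R2 ≤ 70.4 Ω will meet the spec.)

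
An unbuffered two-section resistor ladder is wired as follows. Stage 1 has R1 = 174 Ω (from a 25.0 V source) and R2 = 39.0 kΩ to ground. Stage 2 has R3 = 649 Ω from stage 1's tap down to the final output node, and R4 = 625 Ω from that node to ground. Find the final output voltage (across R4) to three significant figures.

Stage 2 presents R3+R4 = 1274 Ω as a load on stage 1's tap.
Stage 1's lower leg becomes R2‖(R3+R4) = 1234 Ω, so V_mid = 25.0 × 1234/1408 = 21.91 V.
Stage 2 is itself unloaded: V_out = V_mid × R4/(R3+R4) = 21.91 × 625/1274 = 10.7 V.

V_out ≈ 10.7 V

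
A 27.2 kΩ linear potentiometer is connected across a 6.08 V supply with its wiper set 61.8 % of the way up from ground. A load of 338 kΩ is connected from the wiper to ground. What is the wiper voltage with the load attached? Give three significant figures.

The wiper splits the pot into (1−α)R = 10.39 kΩ above and αR = 16.81 kΩ below.
Lower section ‖ load = 16.01 kΩ.
V_wiper = 6.08 × 16.01/(10.39 + 16.01) = 3.69 V.

V ≈ 3.69 V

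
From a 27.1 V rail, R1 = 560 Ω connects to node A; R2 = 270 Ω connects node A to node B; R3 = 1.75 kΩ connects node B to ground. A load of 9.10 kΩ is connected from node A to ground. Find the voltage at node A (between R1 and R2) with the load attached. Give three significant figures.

Below node A the series string R2+R3 = 2020 Ω sits in parallel with the 9100 Ω load: 1653 Ω.
V_A = 27.1 × 1653/(560 + 1653) = 20.2 V.

V ≈ 20.2 V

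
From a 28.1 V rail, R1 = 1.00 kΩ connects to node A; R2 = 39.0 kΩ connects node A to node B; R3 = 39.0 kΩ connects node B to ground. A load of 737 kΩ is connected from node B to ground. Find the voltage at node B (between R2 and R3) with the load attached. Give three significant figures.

At node B, R3 is in parallel with the load: R3‖R_L = 37.04 kΩ.
Below node A the resistance is R2 + (R3‖R_L) = 76.04 kΩ, so V_A = 28.1 × 76.04/77.04 = 27.74 V.
Then V_B = V_A × (R3‖R_L)/(R2 + R3‖R_L) = 27.74 × 37.04/76.04 = 13.5 V.

V ≈ 13.5 V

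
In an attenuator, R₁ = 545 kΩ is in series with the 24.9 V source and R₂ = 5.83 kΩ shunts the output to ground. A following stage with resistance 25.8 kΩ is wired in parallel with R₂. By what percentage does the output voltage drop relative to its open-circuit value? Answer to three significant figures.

Unloaded V = 24.9 × 5.83/550.8 = 0.2635 V.
Loaded: R₂‖R_L = 4.755 kΩ, giving V = 24.9 × 4.755/549.8 = 0.2154 V.
Drop = (0.2635 − 0.2154) / 0.2635 = 18.3 %.

18.3 %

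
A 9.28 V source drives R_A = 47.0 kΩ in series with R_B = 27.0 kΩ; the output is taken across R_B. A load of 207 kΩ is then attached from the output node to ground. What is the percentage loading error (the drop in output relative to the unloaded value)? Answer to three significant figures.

The divider's output (Thévenin) resistance is R_A‖R_B = 17.15 kΩ.
Fractional drop under load = R_th/(R_th + R_L) = 17.15 / (17.15 + 207) = 0.07651.
So the output falls by 7.65 %.

7.65 %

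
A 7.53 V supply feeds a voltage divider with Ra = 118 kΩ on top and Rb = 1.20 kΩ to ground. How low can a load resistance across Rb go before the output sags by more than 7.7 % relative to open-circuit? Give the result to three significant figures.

Output resistance R_th = Ra‖Rb = (118 × 1.20)/119.2 = 1.188 kΩ.
The fractional drop is R_th/(R_th + R_L); requiring this ≤ 0.0770 gives R_L ≥ R_th(1/0.0770 − 1) = 1.188 × 11.99 = 14.2 kΩ.

R_L(min) ≈ 14.2 kΩ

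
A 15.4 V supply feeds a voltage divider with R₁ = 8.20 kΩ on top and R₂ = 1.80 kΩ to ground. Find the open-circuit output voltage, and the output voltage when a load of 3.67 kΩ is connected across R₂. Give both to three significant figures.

Unloaded: 2.77 V; loaded: 1.98 V

Open-circuit: V = 15.4 × 1.80/(8.20 + 1.80) = 2.77 V.
With the load, R₂ becomes R₂‖R_L = 1.208 kΩ, so V = 15.4 × 1.208/9.408 = 1.98 V.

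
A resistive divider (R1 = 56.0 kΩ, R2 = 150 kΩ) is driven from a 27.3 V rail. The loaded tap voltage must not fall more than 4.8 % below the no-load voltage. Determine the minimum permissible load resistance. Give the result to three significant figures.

Output resistance R_th = R1‖R2 = (56.0 × 150)/206.0 = 40.78 kΩ.
The fractional drop is R_th/(R_th + R_L); requiring this ≤ 0.0480 gives R_L ≥ R_th(1/0.0480 − 1) = 40.78 × 19.83 = 809 kΩ.

R_L(min) ≈ 809 kΩ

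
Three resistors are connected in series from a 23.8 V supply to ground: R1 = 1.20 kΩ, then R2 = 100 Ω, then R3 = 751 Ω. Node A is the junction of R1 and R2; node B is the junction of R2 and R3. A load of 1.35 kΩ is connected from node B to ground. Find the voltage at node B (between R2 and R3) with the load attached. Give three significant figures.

V ≈ 6.44 V

At node B, R3 is in parallel with the load: R3‖R_L = 482.6 Ω.
Below node A the resistance is R2 + (R3‖R_L) = 582.6 Ω, so V_A = 23.8 × 582.6/1783 = 7.778 V.
Then V_B = V_A × (R3‖R_L)/(R2 + R3‖R_L) = 7.778 × 482.6/582.6 = 6.44 V.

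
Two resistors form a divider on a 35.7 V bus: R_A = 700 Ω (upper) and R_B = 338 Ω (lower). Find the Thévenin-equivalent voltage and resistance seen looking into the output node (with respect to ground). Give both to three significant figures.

V_th is the open-circuit tap voltage: 35.7 × 338/(700 + 338) = 11.6 V.
With the supply zeroed, R_A and R_B appear in parallel from the tap: R_th = R_A‖R_B = (700 × 338)/1038 = 228 Ω.

V_th = 11.6 V, R_th = 228 Ω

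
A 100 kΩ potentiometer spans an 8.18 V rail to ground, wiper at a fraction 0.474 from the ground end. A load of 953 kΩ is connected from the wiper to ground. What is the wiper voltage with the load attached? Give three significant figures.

The wiper splits the pot into (1−α)R = 52.60 kΩ above and αR = 47.40 kΩ below.
Lower section ‖ load = 45.15 kΩ.
V_wiper = 8.18 × 45.15/(52.60 + 45.15) = 3.78 V.

V ≈ 3.78 V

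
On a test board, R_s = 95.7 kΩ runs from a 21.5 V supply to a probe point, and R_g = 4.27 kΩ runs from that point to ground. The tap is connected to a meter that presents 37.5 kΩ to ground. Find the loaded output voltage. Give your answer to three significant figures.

The load sits in parallel with R_g: R_g‖R_L = (4.27 × 37.5) / (4.27 + 37.5) = 3.833 kΩ.
V_out = 21.5 × 3.833 / (95.7 + 3.833) = 21.5 × 3.833/99.53 = 0.828 V.

V_out ≈ 0.828 V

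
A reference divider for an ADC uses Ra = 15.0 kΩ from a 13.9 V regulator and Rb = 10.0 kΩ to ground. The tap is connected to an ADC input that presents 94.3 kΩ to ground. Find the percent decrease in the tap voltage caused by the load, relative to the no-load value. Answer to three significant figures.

The divider's output (Thévenin) resistance is Ra‖Rb = 6.000 kΩ.
Fractional drop under load = R_th/(R_th + R_L) = 6.000 / (6.000 + 94.3) = 0.05982.
So the output falls by 5.98 %.

5.98 %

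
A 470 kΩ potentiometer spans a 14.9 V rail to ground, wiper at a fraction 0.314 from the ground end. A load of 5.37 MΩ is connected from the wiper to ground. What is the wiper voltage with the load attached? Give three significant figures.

The wiper splits the pot into (1−α)R = 322.4 kΩ above and αR = 147.6 kΩ below.
Lower section ‖ load = 143.6 kΩ.
V_wiper = 14.9 × 143.6/(322.4 + 143.6) = 4.59 V.

V ≈ 4.59 V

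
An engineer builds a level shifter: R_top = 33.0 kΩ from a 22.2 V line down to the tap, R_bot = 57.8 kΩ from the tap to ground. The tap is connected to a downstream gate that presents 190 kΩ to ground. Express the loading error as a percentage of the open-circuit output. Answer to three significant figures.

The divider's output (Thévenin) resistance is R_top‖R_bot = 21.01 kΩ.
Fractional drop under load = R_th/(R_th + R_L) = 21.01 / (21.01 + 190) = 0.09955.
So the output falls by 9.96 %.

9.96 %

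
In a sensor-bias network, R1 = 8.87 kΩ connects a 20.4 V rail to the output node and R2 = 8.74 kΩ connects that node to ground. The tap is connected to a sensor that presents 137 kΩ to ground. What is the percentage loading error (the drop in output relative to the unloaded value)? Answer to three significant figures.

3.11 %

The divider's output (Thévenin) resistance is R1‖R2 = 4.402 kΩ.
Fractional drop under load = R_th/(R_th + R_L) = 4.402 / (4.402 + 137) = 0.03113.
So the output falls by 3.11 %.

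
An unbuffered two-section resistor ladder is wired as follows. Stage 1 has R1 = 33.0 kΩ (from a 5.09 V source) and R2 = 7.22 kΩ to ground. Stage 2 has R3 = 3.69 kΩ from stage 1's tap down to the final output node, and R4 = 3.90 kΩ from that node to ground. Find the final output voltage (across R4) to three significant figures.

V_out ≈ 0.264 V

Stage 2 presents R3+R4 = 7.590 kΩ as a load on stage 1's tap.
Stage 1's lower leg becomes R2‖(R3+R4) = 3.700 kΩ, so V_mid = 5.09 × 3.700/36.70 = 0.5132 V.
Stage 2 is itself unloaded: V_out = V_mid × R4/(R3+R4) = 0.5132 × 3.90/7.590 = 0.264 V.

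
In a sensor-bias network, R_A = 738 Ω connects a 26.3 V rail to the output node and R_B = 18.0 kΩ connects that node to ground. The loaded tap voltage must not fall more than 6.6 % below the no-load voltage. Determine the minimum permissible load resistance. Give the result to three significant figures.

Output resistance R_th = R_A‖R_B = (738 × 18000)/18740 = 708.9 Ω.
The fractional drop is R_th/(R_th + R_L); requiring this ≤ 0.0660 gives R_L ≥ R_th(1/0.0660 − 1) = 708.9 × 14.15 = 10.0 kΩ.

R_L(min) ≈ 10.0 kΩ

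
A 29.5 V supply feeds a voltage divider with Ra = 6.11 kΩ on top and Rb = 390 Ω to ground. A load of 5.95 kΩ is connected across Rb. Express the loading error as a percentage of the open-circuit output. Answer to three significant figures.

The divider's output (Thévenin) resistance is Ra‖Rb = 366.6 Ω.
Fractional drop under load = R_th/(R_th + R_L) = 366.6 / (366.6 + 5950) = 0.05804.
So the output falls by 5.80 %.

5.80 %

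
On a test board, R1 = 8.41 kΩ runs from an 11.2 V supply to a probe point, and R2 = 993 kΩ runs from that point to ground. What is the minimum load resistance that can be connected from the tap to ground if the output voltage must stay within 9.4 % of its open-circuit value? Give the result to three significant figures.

Output resistance R_th = R1‖R2 = (8.41 × 993)/1001 = 8.339 kΩ.
The fractional drop is R_th/(R_th + R_L); requiring this ≤ 0.0940 gives R_L ≥ R_th(1/0.0940 − 1) = 8.339 × 9.638 = 80.4 kΩ.

R_L(min) ≈ 80.4 kΩ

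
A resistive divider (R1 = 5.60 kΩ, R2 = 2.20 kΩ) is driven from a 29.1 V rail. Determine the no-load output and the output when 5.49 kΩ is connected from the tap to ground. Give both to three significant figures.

Unloaded: 8.21 V; loaded: 6.37 V

Open-circuit: V = 29.1 × 2.20/(5.60 + 2.20) = 8.21 V.
With the load, R2 becomes R2‖R_L = 1.571 kΩ, so V = 29.1 × 1.571/7.171 = 6.37 V.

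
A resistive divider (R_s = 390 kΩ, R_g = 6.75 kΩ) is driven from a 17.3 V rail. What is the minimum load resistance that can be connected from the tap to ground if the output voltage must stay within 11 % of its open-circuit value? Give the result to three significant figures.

Output resistance R_th = R_s‖R_g = (390 × 6.75)/396.8 = 6.635 kΩ.
The fractional drop is R_th/(R_th + R_L); requiring this ≤ 0.110 gives R_L ≥ R_th(1/0.110 − 1) = 6.635 × 8.091 = 53.7 kΩ.

R_L(min) ≈ 53.7 kΩ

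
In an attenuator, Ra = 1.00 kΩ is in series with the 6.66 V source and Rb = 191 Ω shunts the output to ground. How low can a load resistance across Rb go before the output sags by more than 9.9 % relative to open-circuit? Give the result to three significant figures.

Output resistance R_th = Ra‖Rb = (1000 × 191)/1191 = 160.4 Ω.
The fractional drop is R_th/(R_th + R_L); requiring this ≤ 0.0990 gives R_L ≥ R_th(1/0.0990 − 1) = 160.4 × 9.101 = 1.46 kΩ.

R_L(min) ≈ 1.46 kΩ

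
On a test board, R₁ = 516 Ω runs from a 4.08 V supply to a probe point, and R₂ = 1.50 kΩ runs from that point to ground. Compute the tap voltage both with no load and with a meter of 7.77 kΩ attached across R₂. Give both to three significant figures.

Unloaded: 3.04 V; loaded: 2.89 V

Open-circuit: V = 4.08 × 1500/(516 + 1500) = 3.04 V.
With the load, R₂ becomes R₂‖R_L = 1257 Ω, so V = 4.08 × 1257/1773 = 2.89 V.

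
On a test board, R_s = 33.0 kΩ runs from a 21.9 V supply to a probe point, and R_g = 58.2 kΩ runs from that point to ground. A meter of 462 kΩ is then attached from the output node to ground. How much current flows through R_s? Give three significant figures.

I ≈ 0.259 mA

R_g‖R_L = 51.69 kΩ, so the source sees R_s + R_g‖R_L = 84.69 kΩ.
I = 21.9 V / 84.69 kΩ = 0.259 mA.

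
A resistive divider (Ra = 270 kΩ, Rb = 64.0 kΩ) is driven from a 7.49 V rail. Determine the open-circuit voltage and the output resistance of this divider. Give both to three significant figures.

V_th = 1.44 V, R_th = 51.7 kΩ

V_th is the open-circuit tap voltage: 7.49 × 64.0/(270 + 64.0) = 1.44 V.
With the supply zeroed, Ra and Rb appear in parallel from the tap: R_th = Ra‖Rb = (270 × 64.0)/334.0 = 51.7 kΩ.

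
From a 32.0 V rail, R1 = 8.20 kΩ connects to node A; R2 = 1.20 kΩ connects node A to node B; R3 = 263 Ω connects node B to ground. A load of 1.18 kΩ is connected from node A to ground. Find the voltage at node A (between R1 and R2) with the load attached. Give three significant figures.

V ≈ 2.36 V

Below node A the series string R2+R3 = 1463 Ω sits in parallel with the 1180 Ω load: 653.2 Ω.
V_A = 32.0 × 653.2/(8200 + 653.2) = 2.36 V.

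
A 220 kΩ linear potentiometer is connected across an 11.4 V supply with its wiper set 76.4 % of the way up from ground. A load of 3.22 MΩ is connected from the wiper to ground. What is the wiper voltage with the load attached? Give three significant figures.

V ≈ 8.60 V

The wiper splits the pot into (1−α)R = 51.92 kΩ above and αR = 168.1 kΩ below.
Lower section ‖ load = 159.7 kΩ.
V_wiper = 11.4 × 159.7/(51.92 + 159.7) = 8.60 V.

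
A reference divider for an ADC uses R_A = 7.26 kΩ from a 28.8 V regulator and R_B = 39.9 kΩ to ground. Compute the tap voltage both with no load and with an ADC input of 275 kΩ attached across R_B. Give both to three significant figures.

Open-circuit: V = 28.8 × 39.9/(7.26 + 39.9) = 24.4 V.
With the load, R_B becomes R_B‖R_L = 34.84 kΩ, so V = 28.8 × 34.84/42.10 = 23.8 V.

Unloaded: 24.4 V; loaded: 23.8 V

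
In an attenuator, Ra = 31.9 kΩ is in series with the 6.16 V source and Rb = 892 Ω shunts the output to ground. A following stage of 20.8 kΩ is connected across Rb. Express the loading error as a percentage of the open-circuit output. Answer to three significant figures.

The divider's output (Thévenin) resistance is Ra‖Rb = 867.7 Ω.
Fractional drop under load = R_th/(R_th + R_L) = 867.7 / (867.7 + 20800) = 0.04005.
So the output falls by 4.00 %.

4.00 %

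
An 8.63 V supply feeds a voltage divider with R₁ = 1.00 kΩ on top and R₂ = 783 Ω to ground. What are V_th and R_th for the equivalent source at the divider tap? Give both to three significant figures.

V_th is the open-circuit tap voltage: 8.63 × 783/(1000 + 783) = 3.79 V.
With the supply zeroed, R₁ and R₂ appear in parallel from the tap: R_th = R₁‖R₂ = (1000 × 783)/1783 = 439 Ω.

V_th = 3.79 V, R_th = 439 Ω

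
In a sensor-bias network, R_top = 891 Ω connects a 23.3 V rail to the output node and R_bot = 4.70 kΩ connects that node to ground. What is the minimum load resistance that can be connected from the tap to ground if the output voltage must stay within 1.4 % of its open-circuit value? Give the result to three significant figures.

R_L(min) ≈ 52.8 kΩ

Output resistance R_th = R_top‖R_bot = (891 × 4700)/5591 = 749.0 Ω.
The fractional drop is R_th/(R_th + R_L); requiring this ≤ 0.0140 gives R_L ≥ R_th(1/0.0140 − 1) = 749.0 × 70.43 = 52.8 kΩ.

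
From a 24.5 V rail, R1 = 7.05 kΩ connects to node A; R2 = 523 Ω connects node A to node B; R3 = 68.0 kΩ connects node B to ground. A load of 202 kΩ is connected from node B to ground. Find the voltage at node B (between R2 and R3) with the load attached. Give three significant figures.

V ≈ 21.3 V

At node B, R3 is in parallel with the load: R3‖R_L = 50870 Ω.
Below node A the resistance is R2 + (R3‖R_L) = 51400 Ω, so V_A = 24.5 × 51400/58450 = 21.54 V.
Then V_B = V_A × (R3‖R_L)/(R2 + R3‖R_L) = 21.54 × 50870/51400 = 21.3 V.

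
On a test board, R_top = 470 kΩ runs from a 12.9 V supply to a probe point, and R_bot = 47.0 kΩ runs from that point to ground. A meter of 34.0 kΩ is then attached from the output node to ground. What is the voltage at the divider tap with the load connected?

The load sits in parallel with R_bot: R_bot‖R_L = (47.0 × 34.0) / (47.0 + 34.0) = 19.73 kΩ.
V_out = 12.9 × 19.73 / (470 + 19.73) = 12.9 × 19.73/489.7 = 0.520 V.

V_out ≈ 0.520 V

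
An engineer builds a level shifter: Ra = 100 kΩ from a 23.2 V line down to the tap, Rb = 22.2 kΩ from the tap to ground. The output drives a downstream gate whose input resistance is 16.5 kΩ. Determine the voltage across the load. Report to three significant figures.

V_out ≈ 2.01 V

The load sits in parallel with Rb: Rb‖R_L = (22.2 × 16.5) / (22.2 + 16.5) = 9.465 kΩ.
V_out = 23.2 × 9.465 / (100 + 9.465) = 23.2 × 9.465/109.5 = 2.01 V.
(Unloaded it would have been 4.21 V.)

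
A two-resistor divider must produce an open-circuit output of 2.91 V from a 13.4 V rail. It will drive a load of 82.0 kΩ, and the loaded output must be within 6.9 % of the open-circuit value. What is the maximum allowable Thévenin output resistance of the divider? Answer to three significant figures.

R_th ≤ 6.08 kΩ

Loading drop = R_th/(R_th + R_L) ≤ 0.0690, so R_th ≤ R_L · ε/(1−ε) = 82.0 kΩ × 0.0690/0.9310 = 6.08 kΩ.
(Any R1, R2 with R2/(R1+R2) = 0.217 and R1‖R2 ≤ 6.08 kΩ will meet the spec.)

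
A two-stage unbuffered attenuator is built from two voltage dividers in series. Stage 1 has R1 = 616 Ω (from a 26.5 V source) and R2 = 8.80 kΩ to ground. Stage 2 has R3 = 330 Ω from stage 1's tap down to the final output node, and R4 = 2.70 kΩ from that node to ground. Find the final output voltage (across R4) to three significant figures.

Stage 2 presents R3+R4 = 3030 Ω as a load on stage 1's tap.
Stage 1's lower leg becomes R2‖(R3+R4) = 2254 Ω, so V_mid = 26.5 × 2254/2870 = 20.81 V.
Stage 2 is itself unloaded: V_out = V_mid × R4/(R3+R4) = 20.81 × 2700/3030 = 18.5 V.

V_out ≈ 18.5 V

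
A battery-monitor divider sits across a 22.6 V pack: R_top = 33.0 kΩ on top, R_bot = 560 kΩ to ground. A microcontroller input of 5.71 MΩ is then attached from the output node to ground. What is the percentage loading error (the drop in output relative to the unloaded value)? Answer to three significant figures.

0.543 %

The divider's output (Thévenin) resistance is R_top‖R_bot = 31.16 kΩ.
Fractional drop under load = R_th/(R_th + R_L) = 31.16 / (31.16 + 5710) = 0.005428.
So the output falls by 0.543 %.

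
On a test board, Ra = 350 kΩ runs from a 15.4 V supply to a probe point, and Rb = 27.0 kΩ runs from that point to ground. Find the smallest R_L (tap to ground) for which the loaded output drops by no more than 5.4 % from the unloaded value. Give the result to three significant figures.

R_L(min) ≈ 439 kΩ

Output resistance R_th = Ra‖Rb = (350 × 27.0)/377.0 = 25.07 kΩ.
The fractional drop is R_th/(R_th + R_L); requiring this ≤ 0.0540 gives R_L ≥ R_th(1/0.0540 − 1) = 25.07 × 17.52 = 439 kΩ.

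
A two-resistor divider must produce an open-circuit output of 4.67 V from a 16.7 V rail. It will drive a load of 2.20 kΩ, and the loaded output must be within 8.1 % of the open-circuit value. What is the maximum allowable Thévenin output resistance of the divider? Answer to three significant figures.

R_th ≤ 194 Ω

Loading drop = R_th/(R_th + R_L) ≤ 0.0810, so R_th ≤ R_L · ε/(1−ε) = 2.20 kΩ × 0.0810/0.9190 = 194 Ω.
(Any R1, R2 with R2/(R1+R2) = 0.280 and R1‖R2 ≤ 194 Ω will meet the spec.)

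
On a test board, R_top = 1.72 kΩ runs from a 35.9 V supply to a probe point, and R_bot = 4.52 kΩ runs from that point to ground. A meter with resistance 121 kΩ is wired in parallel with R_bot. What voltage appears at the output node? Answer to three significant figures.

The load sits in parallel with R_bot: R_bot‖R_L = (4.52 × 121) / (4.52 + 121) = 4.357 kΩ.
V_out = 35.9 × 4.357 / (1.72 + 4.357) = 35.9 × 4.357/6.077 = 25.7 V.

V_out ≈ 25.7 V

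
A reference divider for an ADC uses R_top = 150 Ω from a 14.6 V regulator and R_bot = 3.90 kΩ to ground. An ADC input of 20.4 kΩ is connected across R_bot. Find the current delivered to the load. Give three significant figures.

I_L ≈ 0.684 mA

R_bot‖R_L = 3274 Ω; V_out = 14.6 × 3274/3424 = 13.96 V.
I_L = V_out / R_L = 13.96 / 20.4 kΩ = 0.684 mA.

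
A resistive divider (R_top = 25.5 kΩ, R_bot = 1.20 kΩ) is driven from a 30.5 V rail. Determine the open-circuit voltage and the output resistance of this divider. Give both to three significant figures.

V_th is the open-circuit tap voltage: 30.5 × 1.20/(25.5 + 1.20) = 1.37 V.
With the supply zeroed, R_top and R_bot appear in parallel from the tap: R_th = R_top‖R_bot = (25.5 × 1.20)/26.70 = 1.15 kΩ.

V_th = 1.37 V, R_th = 1.15 kΩ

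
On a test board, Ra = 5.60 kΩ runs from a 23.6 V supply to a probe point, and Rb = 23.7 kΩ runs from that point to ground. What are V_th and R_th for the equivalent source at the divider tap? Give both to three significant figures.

V_th is the open-circuit tap voltage: 23.6 × 23.7/(5.60 + 23.7) = 19.1 V.
With the supply zeroed, Ra and Rb appear in parallel from the tap: R_th = Ra‖Rb = (5.60 × 23.7)/29.30 = 4.53 kΩ.

V_th = 19.1 V, R_th = 4.53 kΩ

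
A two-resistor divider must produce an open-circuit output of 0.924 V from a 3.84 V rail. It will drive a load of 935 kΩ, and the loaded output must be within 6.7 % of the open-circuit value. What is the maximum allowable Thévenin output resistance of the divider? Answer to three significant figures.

R_th ≤ 67.1 kΩ

Loading drop = R_th/(R_th + R_L) ≤ 0.0670, so R_th ≤ R_L · ε/(1−ε) = 935 kΩ × 0.0670/0.9330 = 67.1 kΩ.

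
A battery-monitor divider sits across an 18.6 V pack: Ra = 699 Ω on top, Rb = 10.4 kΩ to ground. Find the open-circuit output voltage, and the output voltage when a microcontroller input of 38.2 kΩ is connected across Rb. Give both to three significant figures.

Unloaded: 17.4 V; loaded: 17.1 V

Open-circuit: V = 18.6 × 10400/(699 + 10400) = 17.4 V.
With the load, Rb becomes Rb‖R_L = 8174 Ω, so V = 18.6 × 8174/8873 = 17.1 V.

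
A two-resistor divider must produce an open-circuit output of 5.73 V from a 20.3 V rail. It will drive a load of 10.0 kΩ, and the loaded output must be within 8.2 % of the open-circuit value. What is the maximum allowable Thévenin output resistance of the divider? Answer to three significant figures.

Loading drop = R_th/(R_th + R_L) ≤ 0.0820, so R_th ≤ R_L · ε/(1−ε) = 10.0 kΩ × 0.0820/0.9180 = 893 Ω.
(Any R1, R2 with R2/(R1+R2) = 0.282 and R1‖R2 ≤ 893 Ω will meet the spec.)

R_th ≤ 893 Ω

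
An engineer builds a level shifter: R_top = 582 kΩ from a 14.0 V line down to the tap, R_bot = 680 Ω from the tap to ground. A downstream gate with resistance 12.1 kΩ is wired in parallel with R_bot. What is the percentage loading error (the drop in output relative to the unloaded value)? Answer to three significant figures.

The divider's output (Thévenin) resistance is R_top‖R_bot = 679.2 Ω.
Fractional drop under load = R_th/(R_th + R_L) = 679.2 / (679.2 + 12100) = 0.05315.
So the output falls by 5.31 %.

5.31 %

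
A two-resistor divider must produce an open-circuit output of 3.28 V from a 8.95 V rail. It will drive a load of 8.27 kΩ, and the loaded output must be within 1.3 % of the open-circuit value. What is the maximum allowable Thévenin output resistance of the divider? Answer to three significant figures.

Loading drop = R_th/(R_th + R_L) ≤ 0.0130, so R_th ≤ R_L · ε/(1−ε) = 8.27 kΩ × 0.0130/0.9870 = 109 Ω.

R_th ≤ 109 Ω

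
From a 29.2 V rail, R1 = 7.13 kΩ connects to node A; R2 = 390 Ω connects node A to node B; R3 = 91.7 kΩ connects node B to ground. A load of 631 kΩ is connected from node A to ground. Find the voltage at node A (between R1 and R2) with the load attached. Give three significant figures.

V ≈ 26.8 V

Below node A the series string R2+R3 = 92090 Ω sits in parallel with the 631000 Ω load: 80360 Ω.
V_A = 29.2 × 80360/(7130 + 80360) = 26.8 V.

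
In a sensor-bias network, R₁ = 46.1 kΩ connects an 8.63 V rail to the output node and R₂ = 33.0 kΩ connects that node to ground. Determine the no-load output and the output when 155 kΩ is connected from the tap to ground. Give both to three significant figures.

Open-circuit: V = 8.63 × 33.0/(46.1 + 33.0) = 3.60 V.
With the load, R₂ becomes R₂‖R_L = 27.21 kΩ, so V = 8.63 × 27.21/73.31 = 3.20 V.

Unloaded: 3.60 V; loaded: 3.20 V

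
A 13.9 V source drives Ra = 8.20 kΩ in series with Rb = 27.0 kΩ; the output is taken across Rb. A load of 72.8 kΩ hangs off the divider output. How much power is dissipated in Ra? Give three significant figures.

P ≈ 2.04 mW

Total resistance from the source is Ra + (Rb‖R_L) = 27.90 kΩ, so I = 13.9/27.90 kΩ = 0.4983 mA.
P = I²·Ra = (0.4983 mA)² × 8.20 kΩ = 2.04 mW.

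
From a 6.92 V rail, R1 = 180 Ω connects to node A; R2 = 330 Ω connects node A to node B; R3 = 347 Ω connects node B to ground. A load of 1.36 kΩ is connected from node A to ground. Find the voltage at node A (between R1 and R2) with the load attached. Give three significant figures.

Below node A the series string R2+R3 = 677.0 Ω sits in parallel with the 1360 Ω load: 452.0 Ω.
V_A = 6.92 × 452.0/(180 + 452.0) = 4.95 V.

V ≈ 4.95 V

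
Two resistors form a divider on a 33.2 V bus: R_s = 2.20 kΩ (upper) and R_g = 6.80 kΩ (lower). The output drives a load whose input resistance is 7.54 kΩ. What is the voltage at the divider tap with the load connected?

V_out ≈ 20.6 V

The load sits in parallel with R_g: R_g‖R_L = (6.80 × 7.54) / (6.80 + 7.54) = 3.575 kΩ.
V_out = 33.2 × 3.575 / (2.20 + 3.575) = 33.2 × 3.575/5.775 = 20.6 V.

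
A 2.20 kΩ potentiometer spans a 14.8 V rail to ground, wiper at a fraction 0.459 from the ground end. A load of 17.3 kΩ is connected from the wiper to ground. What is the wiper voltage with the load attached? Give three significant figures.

V ≈ 6.59 V

The wiper splits the pot into (1−α)R = 1.190 kΩ above and αR = 1.010 kΩ below.
Lower section ‖ load = 0.9541 kΩ.
V_wiper = 14.8 × 0.9541/(1.190 + 0.9541) = 6.59 V.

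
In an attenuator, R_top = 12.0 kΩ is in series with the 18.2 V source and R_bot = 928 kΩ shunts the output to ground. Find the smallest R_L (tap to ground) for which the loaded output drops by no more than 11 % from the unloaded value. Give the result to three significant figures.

Output resistance R_th = R_top‖R_bot = (12.0 × 928)/940.0 = 11.85 kΩ.
The fractional drop is R_th/(R_th + R_L); requiring this ≤ 0.110 gives R_L ≥ R_th(1/0.110 − 1) = 11.85 × 8.091 = 95.9 kΩ.

R_L(min) ≈ 95.9 kΩ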